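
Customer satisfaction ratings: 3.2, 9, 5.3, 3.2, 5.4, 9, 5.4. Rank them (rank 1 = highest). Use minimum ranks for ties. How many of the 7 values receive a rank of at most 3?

Sorted (descending): 9, 9, 5.4, 5.4, 5.3, 3.2, 3.2
The 2 values of 9 occupy positions 1–2 → each gets rank 1.
The 2 values of 5.4 occupy positions 3–4 → each gets rank 3.
The 2 values of 3.2 occupy positions 6–7 → each gets rank 6.
Ranks ≤ 3: {1, 1, 3, 3} → 4 values.

4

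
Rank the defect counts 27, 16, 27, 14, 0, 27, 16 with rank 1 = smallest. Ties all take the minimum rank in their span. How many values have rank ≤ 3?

4

Sorted (ascending): 0, 14, 16, 16, 27, 27, 27
The 2 values of 16 occupy positions 3–4 → each gets rank 3.
The 3 values of 27 occupy positions 5–7 → each gets rank 5.
Ranks ≤ 3: {1, 2, 3, 3} → 4 values.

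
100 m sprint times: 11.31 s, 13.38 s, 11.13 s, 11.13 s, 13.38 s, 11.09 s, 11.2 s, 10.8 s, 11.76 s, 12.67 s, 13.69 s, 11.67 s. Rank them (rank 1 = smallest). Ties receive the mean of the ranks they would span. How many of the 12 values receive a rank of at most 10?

9

Sorted (ascending): 10.8, 11.09, 11.13, 11.13, 11.2, 11.31, 11.67, 11.76, 12.67, 13.38, 13.38, 13.69
The 2 values of 11.13 occupy positions 3–4 → average rank (3+4)/2 = 3.5.
The 2 values of 13.38 occupy positions 10–11 → average rank (10+11)/2 = 10.5.
Ranks ≤ 10: {1, 2, 3.5, 3.5, 5, 6, 7, 8, 9} → 9 values.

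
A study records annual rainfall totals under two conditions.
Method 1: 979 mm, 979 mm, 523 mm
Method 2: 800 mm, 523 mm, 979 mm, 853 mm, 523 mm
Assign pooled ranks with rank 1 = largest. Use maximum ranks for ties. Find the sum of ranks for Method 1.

14

Sorted (descending): 979, 979, 979, 853, 800, 523, 523, 523
The 3 values of 979 occupy positions 1–3 → each gets rank 3.
The 3 values of 523 occupy positions 6–8 → each gets rank 8.
Method 1 values → pooled ranks: 979→3, 979→3, 523→8
Rank sum = 3 + 3 + 8 = 14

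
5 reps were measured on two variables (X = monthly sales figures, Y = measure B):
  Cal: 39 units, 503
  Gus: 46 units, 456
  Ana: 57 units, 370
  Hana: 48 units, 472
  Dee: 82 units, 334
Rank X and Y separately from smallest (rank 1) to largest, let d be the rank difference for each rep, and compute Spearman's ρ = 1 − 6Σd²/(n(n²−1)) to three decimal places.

Ranks of variable 1: 1, 2, 4, 3, 5
Ranks of variable 2: 5, 3, 2, 4, 1
d = r₁ − r₂: -4, -1, 2, -1, 4
d²: 16, 1, 4, 1, 16; Σd² = 38
ρ = 1 − 6·38/(5·24) = 1 − 228/120 = -0.900

-0.900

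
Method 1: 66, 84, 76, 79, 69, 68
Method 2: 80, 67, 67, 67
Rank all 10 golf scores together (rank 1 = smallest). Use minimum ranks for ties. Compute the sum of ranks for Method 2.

15

Sorted (ascending): 66, 67, 67, 67, 68, 69, 76, 79, 80, 84
The 3 values of 67 occupy positions 2–4 → each gets rank 2.
Method 2 values → pooled ranks: 80→9, 67→2, 67→2, 67→2
Rank sum = 9 + 2 + 2 + 2 = 15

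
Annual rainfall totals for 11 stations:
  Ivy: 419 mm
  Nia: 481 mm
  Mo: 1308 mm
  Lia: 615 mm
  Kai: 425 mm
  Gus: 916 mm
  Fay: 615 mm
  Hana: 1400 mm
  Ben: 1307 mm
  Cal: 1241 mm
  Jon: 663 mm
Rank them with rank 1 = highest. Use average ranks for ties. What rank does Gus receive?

5

Sorted (descending): 1400, 1308, 1307, 1241, 916, 663, 615, 615, 481, 425, 419
The 2 values of 615 occupy positions 7–8 → average rank (7+8)/2 = 7.5.
Gus has value 916 mm → rank 5.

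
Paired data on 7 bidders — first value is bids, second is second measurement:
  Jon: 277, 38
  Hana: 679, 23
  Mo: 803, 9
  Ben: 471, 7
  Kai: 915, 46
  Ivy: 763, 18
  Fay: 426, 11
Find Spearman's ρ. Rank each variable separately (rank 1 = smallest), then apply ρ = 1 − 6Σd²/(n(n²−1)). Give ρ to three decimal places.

Ranks of variable 1: 1, 4, 6, 3, 7, 5, 2
Ranks of variable 2: 6, 5, 2, 1, 7, 4, 3
d = r₁ − r₂: -5, -1, 4, 2, 0, 1, -1
d²: 25, 1, 16, 4, 0, 1, 1; Σd² = 48
ρ = 1 − 6·48/(7·48) = 1 − 288/336 = 0.143

0.143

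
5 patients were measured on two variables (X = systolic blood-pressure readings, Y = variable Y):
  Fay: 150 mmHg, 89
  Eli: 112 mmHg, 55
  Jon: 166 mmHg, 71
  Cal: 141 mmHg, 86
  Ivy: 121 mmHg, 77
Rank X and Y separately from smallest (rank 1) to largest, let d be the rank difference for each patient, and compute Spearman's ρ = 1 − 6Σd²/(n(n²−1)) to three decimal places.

0.400

Ranks of variable 1: 4, 1, 5, 3, 2
Ranks of variable 2: 5, 1, 2, 4, 3
d = r₁ − r₂: -1, 0, 3, -1, -1
d²: 1, 0, 9, 1, 1; Σd² = 12
ρ = 1 − 6·12/(5·24) = 1 − 72/120 = 0.400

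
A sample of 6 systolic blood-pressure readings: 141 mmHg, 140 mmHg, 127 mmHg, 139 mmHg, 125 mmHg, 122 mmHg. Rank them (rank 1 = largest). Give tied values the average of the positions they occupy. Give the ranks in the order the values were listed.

Sorted (descending): 141, 140, 139, 127, 125, 122
No ties — each value takes its position as its rank.

1, 2, 4, 3, 5, 6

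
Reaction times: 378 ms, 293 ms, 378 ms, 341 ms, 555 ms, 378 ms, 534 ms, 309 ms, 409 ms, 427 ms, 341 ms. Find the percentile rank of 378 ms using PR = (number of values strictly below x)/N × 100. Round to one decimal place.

36.4

N = 11.
Strictly below 378: 4. Equal to 378: 3.
PR = 4/11 × 100 = 36.4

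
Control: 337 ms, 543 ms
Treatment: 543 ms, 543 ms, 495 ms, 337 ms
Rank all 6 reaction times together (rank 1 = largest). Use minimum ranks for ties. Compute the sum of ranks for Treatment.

11

Sorted (descending): 543, 543, 543, 495, 337, 337
The 3 values of 543 occupy positions 1–3 → each gets rank 1.
The 2 values of 337 occupy positions 5–6 → each gets rank 5.
Treatment values → pooled ranks: 543→1, 543→1, 495→4, 337→5
Rank sum = 1 + 1 + 4 + 5 = 11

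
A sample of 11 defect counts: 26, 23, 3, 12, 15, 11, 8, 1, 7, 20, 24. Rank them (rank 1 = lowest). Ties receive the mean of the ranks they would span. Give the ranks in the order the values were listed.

Sorted (ascending): 1, 3, 7, 8, 11, 12, 15, 20, 23, 24, 26
No ties — each value takes its position as its rank.

11, 9, 2, 6, 7, 5, 4, 1, 3, 8, 10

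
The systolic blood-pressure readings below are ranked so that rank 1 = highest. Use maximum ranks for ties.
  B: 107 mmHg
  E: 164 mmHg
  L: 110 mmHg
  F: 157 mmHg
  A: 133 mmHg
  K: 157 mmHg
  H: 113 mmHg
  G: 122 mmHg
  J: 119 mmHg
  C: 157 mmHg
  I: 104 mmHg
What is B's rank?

Sorted (descending): 164, 157, 157, 157, 133, 122, 119, 113, 110, 107, 104
The 3 values of 157 occupy positions 2–4 → each gets rank 4.
B has value 107 mmHg → rank 10.

10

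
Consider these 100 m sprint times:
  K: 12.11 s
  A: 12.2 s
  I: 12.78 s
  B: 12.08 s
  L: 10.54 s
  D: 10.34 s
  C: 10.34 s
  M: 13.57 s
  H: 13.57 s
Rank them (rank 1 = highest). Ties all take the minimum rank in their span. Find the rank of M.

1

Sorted (descending): 13.57, 13.57, 12.78, 12.2, 12.11, 12.08, 10.54, 10.34, 10.34
The 2 values of 13.57 occupy positions 1–2 → each gets rank 1.
The 2 values of 10.34 occupy positions 8–9 → each gets rank 8.
M has value 13.57 s → rank 1.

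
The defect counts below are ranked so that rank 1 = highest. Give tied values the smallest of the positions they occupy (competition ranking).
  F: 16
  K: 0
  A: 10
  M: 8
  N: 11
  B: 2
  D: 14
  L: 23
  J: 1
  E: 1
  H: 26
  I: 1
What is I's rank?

9

Sorted (descending): 26, 23, 16, 14, 11, 10, 8, 2, 1, 1, 1, 0
The 3 values of 1 occupy positions 9–11 → each gets rank 9.
I has value 1 → rank 9.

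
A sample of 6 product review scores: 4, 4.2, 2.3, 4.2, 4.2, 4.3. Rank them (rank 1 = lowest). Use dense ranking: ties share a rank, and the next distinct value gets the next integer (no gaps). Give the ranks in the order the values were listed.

Sorted (ascending): 2.3, 4, 4.2, 4.2, 4.2, 4.3
The 3 values of 4.2 share dense rank 3.
Remaining distinct values take the next consecutive integers.

2, 3, 1, 3, 3, 4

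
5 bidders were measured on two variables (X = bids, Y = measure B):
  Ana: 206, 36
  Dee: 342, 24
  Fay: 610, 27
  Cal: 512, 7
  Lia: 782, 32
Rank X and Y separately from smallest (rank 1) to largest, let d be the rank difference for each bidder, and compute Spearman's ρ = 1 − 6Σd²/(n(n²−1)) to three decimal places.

Ranks of variable 1: 1, 2, 4, 3, 5
Ranks of variable 2: 5, 2, 3, 1, 4
d = r₁ − r₂: -4, 0, 1, 2, 1
d²: 16, 0, 1, 4, 1; Σd² = 22
ρ = 1 − 6·22/(5·24) = 1 − 132/120 = -0.100

-0.100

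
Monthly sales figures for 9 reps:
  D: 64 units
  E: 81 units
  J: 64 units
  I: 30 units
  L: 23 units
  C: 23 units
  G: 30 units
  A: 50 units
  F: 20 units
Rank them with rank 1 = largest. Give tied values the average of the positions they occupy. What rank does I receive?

5.5

Sorted (descending): 81, 64, 64, 50, 30, 30, 23, 23, 20
The 2 values of 64 occupy positions 2–3 → average rank (2+3)/2 = 2.5.
The 2 values of 30 occupy positions 5–6 → average rank (5+6)/2 = 5.5.
The 2 values of 23 occupy positions 7–8 → average rank (7+8)/2 = 7.5.
I has value 30 units → rank 5.5.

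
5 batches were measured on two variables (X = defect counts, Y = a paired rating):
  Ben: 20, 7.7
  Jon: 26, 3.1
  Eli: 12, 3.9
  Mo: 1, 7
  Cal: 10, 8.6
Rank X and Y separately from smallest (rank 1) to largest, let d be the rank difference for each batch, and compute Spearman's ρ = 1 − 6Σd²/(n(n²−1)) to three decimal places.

Ranks of variable 1: 4, 5, 3, 1, 2
Ranks of variable 2: 4, 1, 2, 3, 5
d = r₁ − r₂: 0, 4, 1, -2, -3
d²: 0, 16, 1, 4, 9; Σd² = 30
ρ = 1 − 6·30/(5·24) = 1 − 180/120 = -0.500

-0.500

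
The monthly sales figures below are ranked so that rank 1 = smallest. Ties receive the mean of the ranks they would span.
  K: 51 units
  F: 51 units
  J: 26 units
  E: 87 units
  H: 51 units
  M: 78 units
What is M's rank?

Sorted (ascending): 26, 51, 51, 51, 78, 87
The 3 values of 51 occupy positions 2–4 → average rank 3.
M has value 78 units → rank 5.

5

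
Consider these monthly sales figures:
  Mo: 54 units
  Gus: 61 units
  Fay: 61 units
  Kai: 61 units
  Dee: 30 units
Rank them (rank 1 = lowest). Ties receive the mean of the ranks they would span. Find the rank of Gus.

4

Sorted (ascending): 30, 54, 61, 61, 61
The 3 values of 61 occupy positions 3–5 → average rank 4.
Gus has value 61 units → rank 4.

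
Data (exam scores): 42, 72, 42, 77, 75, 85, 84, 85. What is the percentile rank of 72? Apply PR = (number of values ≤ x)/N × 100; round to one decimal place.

N = 8.
Strictly below 72: 2. Equal to 72: 1.
PR = 3/8 × 100 = 37.5

37.5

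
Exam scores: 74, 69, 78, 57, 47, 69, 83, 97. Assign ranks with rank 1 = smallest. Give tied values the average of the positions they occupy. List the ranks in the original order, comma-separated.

5, 3.5, 6, 2, 1, 3.5, 7, 8

Sorted (ascending): 47, 57, 69, 69, 74, 78, 83, 97
The 2 values of 69 occupy positions 3–4 → average rank (3+4)/2 = 3.5.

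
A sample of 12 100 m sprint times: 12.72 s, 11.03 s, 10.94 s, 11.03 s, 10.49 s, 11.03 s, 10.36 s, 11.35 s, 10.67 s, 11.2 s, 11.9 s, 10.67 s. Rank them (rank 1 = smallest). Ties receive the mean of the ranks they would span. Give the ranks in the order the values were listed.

12, 7, 5, 7, 2, 7, 1, 10, 3.5, 9, 11, 3.5

Sorted (ascending): 10.36, 10.49, 10.67, 10.67, 10.94, 11.03, 11.03, 11.03, 11.2, 11.35, 11.9, 12.72
The 2 values of 10.67 occupy positions 3–4 → average rank (3+4)/2 = 3.5.
The 3 values of 11.03 occupy positions 6–8 → average rank 7.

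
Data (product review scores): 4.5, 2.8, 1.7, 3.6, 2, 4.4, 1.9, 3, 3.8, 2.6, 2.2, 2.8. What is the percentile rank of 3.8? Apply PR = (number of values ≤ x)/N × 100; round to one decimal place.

83.3

N = 12.
Strictly below 3.8: 9. Equal to 3.8: 1.
PR = 10/12 × 100 = 83.3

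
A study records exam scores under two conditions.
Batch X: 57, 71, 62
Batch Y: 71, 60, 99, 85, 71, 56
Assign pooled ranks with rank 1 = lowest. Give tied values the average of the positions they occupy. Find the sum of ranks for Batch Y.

33

Sorted (ascending): 56, 57, 60, 62, 71, 71, 71, 85, 99
The 3 values of 71 occupy positions 5–7 → average rank 6.
Batch Y values → pooled ranks: 71→6, 60→3, 99→9, 85→8, 71→6, 56→1
Rank sum = 6 + 3 + 9 + 8 + 6 + 1 = 33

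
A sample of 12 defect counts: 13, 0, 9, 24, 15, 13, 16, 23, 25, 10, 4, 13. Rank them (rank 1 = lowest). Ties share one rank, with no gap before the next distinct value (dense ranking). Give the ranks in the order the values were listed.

Sorted (ascending): 0, 4, 9, 10, 13, 13, 13, 15, 16, 23, 24, 25
The 3 values of 13 share dense rank 5.
Remaining distinct values take the next consecutive integers.

5, 1, 3, 9, 6, 5, 7, 8, 10, 4, 2, 5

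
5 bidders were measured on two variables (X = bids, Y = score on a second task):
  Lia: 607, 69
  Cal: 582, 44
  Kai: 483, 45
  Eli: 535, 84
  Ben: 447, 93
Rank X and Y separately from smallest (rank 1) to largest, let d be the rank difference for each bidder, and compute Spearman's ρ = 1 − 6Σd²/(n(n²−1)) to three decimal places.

Ranks of variable 1: 5, 4, 2, 3, 1
Ranks of variable 2: 3, 1, 2, 4, 5
d = r₁ − r₂: 2, 3, 0, -1, -4
d²: 4, 9, 0, 1, 16; Σd² = 30
ρ = 1 − 6·30/(5·24) = 1 − 180/120 = -0.500

-0.500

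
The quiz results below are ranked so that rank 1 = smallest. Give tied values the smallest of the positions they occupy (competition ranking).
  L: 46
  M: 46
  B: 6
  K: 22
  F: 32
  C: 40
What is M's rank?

Sorted (ascending): 6, 22, 32, 40, 46, 46
The 2 values of 46 occupy positions 5–6 → each gets rank 5.
M has value 46 → rank 5.

5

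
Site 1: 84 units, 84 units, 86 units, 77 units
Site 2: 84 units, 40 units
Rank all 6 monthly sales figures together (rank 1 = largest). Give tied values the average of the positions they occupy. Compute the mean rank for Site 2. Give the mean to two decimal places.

Sorted (descending): 86, 84, 84, 84, 77, 40
The 3 values of 84 occupy positions 2–4 → average rank 3.
Site 2 values → pooled ranks: 84→3, 40→6
Mean rank = (3 + 6) / 2 = 4.50

4.50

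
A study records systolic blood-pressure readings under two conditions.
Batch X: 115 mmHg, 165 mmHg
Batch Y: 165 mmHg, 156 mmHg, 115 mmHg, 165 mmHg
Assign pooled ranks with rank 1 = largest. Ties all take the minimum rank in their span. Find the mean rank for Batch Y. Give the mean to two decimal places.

2.75

Sorted (descending): 165, 165, 165, 156, 115, 115
The 3 values of 165 occupy positions 1–3 → each gets rank 1.
The 2 values of 115 occupy positions 5–6 → each gets rank 5.
Batch Y values → pooled ranks: 165→1, 156→4, 115→5, 165→1
Mean rank = (1 + 4 + 5 + 1) / 4 = 2.75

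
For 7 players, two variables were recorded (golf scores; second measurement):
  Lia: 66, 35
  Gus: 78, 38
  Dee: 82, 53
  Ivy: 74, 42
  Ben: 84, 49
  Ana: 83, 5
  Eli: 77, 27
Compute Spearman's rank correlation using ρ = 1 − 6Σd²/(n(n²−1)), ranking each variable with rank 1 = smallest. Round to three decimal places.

Ranks of variable 1: 1, 4, 5, 2, 7, 6, 3
Ranks of variable 2: 3, 4, 7, 5, 6, 1, 2
d = r₁ − r₂: -2, 0, -2, -3, 1, 5, 1
d²: 4, 0, 4, 9, 1, 25, 1; Σd² = 44
ρ = 1 − 6·44/(7·48) = 1 − 264/336 = 0.214

0.214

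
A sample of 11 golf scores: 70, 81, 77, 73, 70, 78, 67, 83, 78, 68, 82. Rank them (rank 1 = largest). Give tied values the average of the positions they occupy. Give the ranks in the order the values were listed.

8.5, 3, 6, 7, 8.5, 4.5, 11, 1, 4.5, 10, 2

Sorted (descending): 83, 82, 81, 78, 78, 77, 73, 70, 70, 68, 67
The 2 values of 78 occupy positions 4–5 → average rank (4+5)/2 = 4.5.
The 2 values of 70 occupy positions 8–9 → average rank (8+9)/2 = 8.5.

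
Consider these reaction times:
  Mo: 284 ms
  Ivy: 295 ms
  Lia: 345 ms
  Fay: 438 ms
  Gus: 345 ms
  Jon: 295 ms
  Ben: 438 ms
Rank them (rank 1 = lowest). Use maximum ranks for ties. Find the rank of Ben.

Sorted (ascending): 284, 295, 295, 345, 345, 438, 438
The 2 values of 295 occupy positions 2–3 → each gets rank 3.
The 2 values of 345 occupy positions 4–5 → each gets rank 5.
The 2 values of 438 occupy positions 6–7 → each gets rank 7.
Ben has value 438 ms → rank 7.

7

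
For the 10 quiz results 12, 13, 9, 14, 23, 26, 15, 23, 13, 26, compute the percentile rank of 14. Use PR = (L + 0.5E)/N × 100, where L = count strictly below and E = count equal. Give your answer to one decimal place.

45.0

N = 10.
Strictly below 14: 4. Equal to 14: 1.
PR = (4 + 0.5·1)/10 × 100 = 45.0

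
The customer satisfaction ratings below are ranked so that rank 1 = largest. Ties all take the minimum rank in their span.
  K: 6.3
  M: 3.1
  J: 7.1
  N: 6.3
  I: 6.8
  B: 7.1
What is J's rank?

Sorted (descending): 7.1, 7.1, 6.8, 6.3, 6.3, 3.1
The 2 values of 7.1 occupy positions 1–2 → each gets rank 1.
The 2 values of 6.3 occupy positions 4–5 → each gets rank 4.
J has value 7.1 → rank 1.

1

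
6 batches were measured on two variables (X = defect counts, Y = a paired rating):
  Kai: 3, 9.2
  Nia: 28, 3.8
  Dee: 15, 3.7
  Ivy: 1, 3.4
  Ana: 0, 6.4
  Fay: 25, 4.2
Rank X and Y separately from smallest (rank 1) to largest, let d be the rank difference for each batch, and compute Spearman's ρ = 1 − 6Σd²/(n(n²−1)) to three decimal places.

-0.143

Ranks of variable 1: 3, 6, 4, 2, 1, 5
Ranks of variable 2: 6, 3, 2, 1, 5, 4
d = r₁ − r₂: -3, 3, 2, 1, -4, 1
d²: 9, 9, 4, 1, 16, 1; Σd² = 40
ρ = 1 − 6·40/(6·35) = 1 − 240/210 = -0.143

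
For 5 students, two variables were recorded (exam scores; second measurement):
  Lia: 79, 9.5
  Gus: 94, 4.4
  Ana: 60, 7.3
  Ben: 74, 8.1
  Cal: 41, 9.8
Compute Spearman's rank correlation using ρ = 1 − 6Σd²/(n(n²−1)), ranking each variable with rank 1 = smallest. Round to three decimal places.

-0.600

Ranks of variable 1: 4, 5, 2, 3, 1
Ranks of variable 2: 4, 1, 2, 3, 5
d = r₁ − r₂: 0, 4, 0, 0, -4
d²: 0, 16, 0, 0, 16; Σd² = 32
ρ = 1 − 6·32/(5·24) = 1 − 192/120 = -0.600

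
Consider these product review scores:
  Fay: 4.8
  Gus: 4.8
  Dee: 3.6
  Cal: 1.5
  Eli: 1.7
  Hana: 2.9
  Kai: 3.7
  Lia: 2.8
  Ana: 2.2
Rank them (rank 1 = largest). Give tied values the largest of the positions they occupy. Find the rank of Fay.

Sorted (descending): 4.8, 4.8, 3.7, 3.6, 2.9, 2.8, 2.2, 1.7, 1.5
The 2 values of 4.8 occupy positions 1–2 → each gets rank 2.
Fay has value 4.8 → rank 2.

2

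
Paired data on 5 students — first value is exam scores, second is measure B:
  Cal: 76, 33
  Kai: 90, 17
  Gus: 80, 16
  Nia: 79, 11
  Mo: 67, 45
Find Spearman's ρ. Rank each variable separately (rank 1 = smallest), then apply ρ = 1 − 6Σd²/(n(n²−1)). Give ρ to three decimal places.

-0.600

Ranks of variable 1: 2, 5, 4, 3, 1
Ranks of variable 2: 4, 3, 2, 1, 5
d = r₁ − r₂: -2, 2, 2, 2, -4
d²: 4, 4, 4, 4, 16; Σd² = 32
ρ = 1 − 6·32/(5·24) = 1 − 192/120 = -0.600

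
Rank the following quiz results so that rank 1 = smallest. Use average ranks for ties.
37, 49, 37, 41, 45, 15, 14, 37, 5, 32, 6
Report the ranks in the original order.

Sorted (ascending): 5, 6, 14, 15, 32, 37, 37, 37, 41, 45, 49
The 3 values of 37 occupy positions 6–8 → average rank 7.

7, 11, 7, 9, 10, 4, 3, 7, 1, 5, 2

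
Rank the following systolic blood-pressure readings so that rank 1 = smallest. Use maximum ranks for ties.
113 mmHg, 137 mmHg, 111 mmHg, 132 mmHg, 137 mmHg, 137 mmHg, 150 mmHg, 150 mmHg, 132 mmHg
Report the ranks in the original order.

2, 7, 1, 4, 7, 7, 9, 9, 4

Sorted (ascending): 111, 113, 132, 132, 137, 137, 137, 150, 150
The 2 values of 132 occupy positions 3–4 → each gets rank 4.
The 3 values of 137 occupy positions 5–7 → each gets rank 7.
The 2 values of 150 occupy positions 8–9 → each gets rank 9.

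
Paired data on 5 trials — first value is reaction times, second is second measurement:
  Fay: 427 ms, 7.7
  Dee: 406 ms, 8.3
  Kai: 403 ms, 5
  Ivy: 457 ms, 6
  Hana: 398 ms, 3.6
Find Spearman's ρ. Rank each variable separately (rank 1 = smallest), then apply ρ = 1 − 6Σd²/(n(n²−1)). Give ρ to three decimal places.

Ranks of variable 1: 4, 3, 2, 5, 1
Ranks of variable 2: 4, 5, 2, 3, 1
d = r₁ − r₂: 0, -2, 0, 2, 0
d²: 0, 4, 0, 4, 0; Σd² = 8
ρ = 1 − 6·8/(5·24) = 1 − 48/120 = 0.600

0.600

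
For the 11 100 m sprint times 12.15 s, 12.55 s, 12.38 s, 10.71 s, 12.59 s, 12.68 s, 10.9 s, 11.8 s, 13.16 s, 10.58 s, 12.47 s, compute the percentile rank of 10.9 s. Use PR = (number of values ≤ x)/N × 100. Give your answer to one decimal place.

27.3

N = 11.
Strictly below 10.9: 2. Equal to 10.9: 1.
PR = 3/11 × 100 = 27.3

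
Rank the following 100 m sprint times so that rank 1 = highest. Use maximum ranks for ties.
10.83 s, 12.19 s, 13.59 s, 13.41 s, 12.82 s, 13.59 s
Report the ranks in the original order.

6, 5, 2, 3, 4, 2

Sorted (descending): 13.59, 13.59, 13.41, 12.82, 12.19, 10.83
The 2 values of 13.59 occupy positions 1–2 → each gets rank 2.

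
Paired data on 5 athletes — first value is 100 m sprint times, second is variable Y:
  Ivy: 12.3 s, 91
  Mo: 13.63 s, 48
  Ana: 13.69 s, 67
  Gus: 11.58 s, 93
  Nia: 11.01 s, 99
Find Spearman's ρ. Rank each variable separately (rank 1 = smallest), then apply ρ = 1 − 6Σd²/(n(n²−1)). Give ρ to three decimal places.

-0.900

Ranks of variable 1: 3, 4, 5, 2, 1
Ranks of variable 2: 3, 1, 2, 4, 5
d = r₁ − r₂: 0, 3, 3, -2, -4
d²: 0, 9, 9, 4, 16; Σd² = 38
ρ = 1 − 6·38/(5·24) = 1 − 228/120 = -0.900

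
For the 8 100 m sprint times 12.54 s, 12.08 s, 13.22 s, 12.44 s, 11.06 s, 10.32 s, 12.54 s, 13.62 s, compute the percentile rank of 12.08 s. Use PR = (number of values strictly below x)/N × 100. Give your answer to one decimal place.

N = 8.
Strictly below 12.08: 2. Equal to 12.08: 1.
PR = 2/8 × 100 = 25.0

25.0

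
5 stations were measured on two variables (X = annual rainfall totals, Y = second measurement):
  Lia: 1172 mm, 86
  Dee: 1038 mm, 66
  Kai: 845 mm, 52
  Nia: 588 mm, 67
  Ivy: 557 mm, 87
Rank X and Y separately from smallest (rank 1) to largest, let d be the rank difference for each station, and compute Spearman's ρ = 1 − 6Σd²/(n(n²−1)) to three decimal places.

-0.300

Ranks of variable 1: 5, 4, 3, 2, 1
Ranks of variable 2: 4, 2, 1, 3, 5
d = r₁ − r₂: 1, 2, 2, -1, -4
d²: 1, 4, 4, 1, 16; Σd² = 26
ρ = 1 − 6·26/(5·24) = 1 − 156/120 = -0.300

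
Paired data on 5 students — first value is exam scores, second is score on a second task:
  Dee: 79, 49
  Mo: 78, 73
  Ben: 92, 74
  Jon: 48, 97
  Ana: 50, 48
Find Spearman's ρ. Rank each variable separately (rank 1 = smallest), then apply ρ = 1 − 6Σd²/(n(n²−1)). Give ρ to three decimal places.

-0.100

Ranks of variable 1: 4, 3, 5, 1, 2
Ranks of variable 2: 2, 3, 4, 5, 1
d = r₁ − r₂: 2, 0, 1, -4, 1
d²: 4, 0, 1, 16, 1; Σd² = 22
ρ = 1 − 6·22/(5·24) = 1 − 132/120 = -0.100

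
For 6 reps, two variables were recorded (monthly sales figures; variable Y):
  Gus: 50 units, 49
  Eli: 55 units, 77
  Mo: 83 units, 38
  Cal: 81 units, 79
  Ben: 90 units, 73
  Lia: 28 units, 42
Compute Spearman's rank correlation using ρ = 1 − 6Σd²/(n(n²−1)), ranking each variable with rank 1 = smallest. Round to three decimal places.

Ranks of variable 1: 2, 3, 5, 4, 6, 1
Ranks of variable 2: 3, 5, 1, 6, 4, 2
d = r₁ − r₂: -1, -2, 4, -2, 2, -1
d²: 1, 4, 16, 4, 4, 1; Σd² = 30
ρ = 1 − 6·30/(6·35) = 1 − 180/210 = 0.143

0.143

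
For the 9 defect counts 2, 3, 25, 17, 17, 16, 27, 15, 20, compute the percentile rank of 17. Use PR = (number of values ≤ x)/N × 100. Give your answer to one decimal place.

66.7

N = 9.
Strictly below 17: 4. Equal to 17: 2.
PR = 6/9 × 100 = 66.7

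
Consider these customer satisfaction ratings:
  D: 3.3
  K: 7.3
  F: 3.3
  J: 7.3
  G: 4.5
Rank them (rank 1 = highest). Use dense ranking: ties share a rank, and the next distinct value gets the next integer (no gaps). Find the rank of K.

1

Sorted (descending): 7.3, 7.3, 4.5, 3.3, 3.3
The 2 values of 7.3 share dense rank 1.
The 2 values of 3.3 share dense rank 3.
Remaining distinct values take the next consecutive integers.
K has value 7.3 → rank 1.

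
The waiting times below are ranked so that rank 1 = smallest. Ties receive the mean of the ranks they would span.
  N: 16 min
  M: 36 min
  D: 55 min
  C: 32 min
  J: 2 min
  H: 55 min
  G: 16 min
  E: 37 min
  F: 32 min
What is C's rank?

4.5

Sorted (ascending): 2, 16, 16, 32, 32, 36, 37, 55, 55
The 2 values of 16 occupy positions 2–3 → average rank (2+3)/2 = 2.5.
The 2 values of 32 occupy positions 4–5 → average rank (4+5)/2 = 4.5.
The 2 values of 55 occupy positions 8–9 → average rank (8+9)/2 = 8.5.
C has value 32 min → rank 4.5.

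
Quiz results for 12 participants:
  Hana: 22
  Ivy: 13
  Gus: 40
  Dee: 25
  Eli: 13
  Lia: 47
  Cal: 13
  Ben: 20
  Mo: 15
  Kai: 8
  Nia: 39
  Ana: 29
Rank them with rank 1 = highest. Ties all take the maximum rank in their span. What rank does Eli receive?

11

Sorted (descending): 47, 40, 39, 29, 25, 22, 20, 15, 13, 13, 13, 8
The 3 values of 13 occupy positions 9–11 → each gets rank 11.
Eli has value 13 → rank 11.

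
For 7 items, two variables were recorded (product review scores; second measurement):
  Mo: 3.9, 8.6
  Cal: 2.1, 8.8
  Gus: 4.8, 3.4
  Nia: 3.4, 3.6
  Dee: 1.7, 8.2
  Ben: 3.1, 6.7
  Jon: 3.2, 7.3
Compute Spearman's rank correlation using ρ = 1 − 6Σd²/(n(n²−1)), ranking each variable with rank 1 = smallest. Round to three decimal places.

Ranks of variable 1: 6, 2, 7, 5, 1, 3, 4
Ranks of variable 2: 6, 7, 1, 2, 5, 3, 4
d = r₁ − r₂: 0, -5, 6, 3, -4, 0, 0
d²: 0, 25, 36, 9, 16, 0, 0; Σd² = 86
ρ = 1 − 6·86/(7·48) = 1 − 516/336 = -0.536

-0.536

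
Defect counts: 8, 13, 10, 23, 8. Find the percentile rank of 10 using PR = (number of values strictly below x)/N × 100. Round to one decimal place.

40.0

N = 5.
Strictly below 10: 2. Equal to 10: 1.
PR = 2/5 × 100 = 40.0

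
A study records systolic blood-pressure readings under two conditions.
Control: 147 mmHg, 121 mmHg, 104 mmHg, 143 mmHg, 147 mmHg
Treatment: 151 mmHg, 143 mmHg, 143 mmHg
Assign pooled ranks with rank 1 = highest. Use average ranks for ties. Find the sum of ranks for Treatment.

11

Sorted (descending): 151, 147, 147, 143, 143, 143, 121, 104
The 2 values of 147 occupy positions 2–3 → average rank (2+3)/2 = 2.5.
The 3 values of 143 occupy positions 4–6 → average rank 5.
Treatment values → pooled ranks: 151→1, 143→5, 143→5
Rank sum = 1 + 5 + 5 = 11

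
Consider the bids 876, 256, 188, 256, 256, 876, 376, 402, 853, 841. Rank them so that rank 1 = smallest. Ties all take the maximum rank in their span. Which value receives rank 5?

376

Sorted (ascending): 188, 256, 256, 256, 376, 402, 841, 853, 876, 876
The 3 values of 256 occupy positions 2–4 → each gets rank 4.
The 2 values of 876 occupy positions 9–10 → each gets rank 10.
Rank 5 → value 376.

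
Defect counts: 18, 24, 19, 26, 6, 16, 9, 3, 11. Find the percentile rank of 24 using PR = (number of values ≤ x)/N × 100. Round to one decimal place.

88.9

N = 9.
Strictly below 24: 7. Equal to 24: 1.
PR = 8/9 × 100 = 88.9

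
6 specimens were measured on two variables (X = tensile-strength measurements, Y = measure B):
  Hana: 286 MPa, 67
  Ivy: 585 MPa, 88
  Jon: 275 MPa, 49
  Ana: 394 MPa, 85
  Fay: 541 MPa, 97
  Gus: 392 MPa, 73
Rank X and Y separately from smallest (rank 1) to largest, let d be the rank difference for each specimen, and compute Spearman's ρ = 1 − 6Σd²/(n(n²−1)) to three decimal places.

0.943

Ranks of variable 1: 2, 6, 1, 4, 5, 3
Ranks of variable 2: 2, 5, 1, 4, 6, 3
d = r₁ − r₂: 0, 1, 0, 0, -1, 0
d²: 0, 1, 0, 0, 1, 0; Σd² = 2
ρ = 1 − 6·2/(6·35) = 1 − 12/210 = 0.943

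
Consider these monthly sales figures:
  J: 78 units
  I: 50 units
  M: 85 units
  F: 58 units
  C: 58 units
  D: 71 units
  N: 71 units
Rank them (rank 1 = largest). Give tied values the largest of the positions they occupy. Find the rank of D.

4

Sorted (descending): 85, 78, 71, 71, 58, 58, 50
The 2 values of 71 occupy positions 3–4 → each gets rank 4.
The 2 values of 58 occupy positions 5–6 → each gets rank 6.
D has value 71 units → rank 4.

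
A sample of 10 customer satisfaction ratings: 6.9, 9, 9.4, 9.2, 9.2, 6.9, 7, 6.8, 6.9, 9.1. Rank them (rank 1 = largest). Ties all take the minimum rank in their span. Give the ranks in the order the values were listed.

7, 5, 1, 2, 2, 7, 6, 10, 7, 4

Sorted (descending): 9.4, 9.2, 9.2, 9.1, 9, 7, 6.9, 6.9, 6.9, 6.8
The 2 values of 9.2 occupy positions 2–3 → each gets rank 2.
The 3 values of 6.9 occupy positions 7–9 → each gets rank 7.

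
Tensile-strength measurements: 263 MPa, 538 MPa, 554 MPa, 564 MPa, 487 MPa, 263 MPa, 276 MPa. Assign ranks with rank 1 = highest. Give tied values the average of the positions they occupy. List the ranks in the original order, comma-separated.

6.5, 3, 2, 1, 4, 6.5, 5

Sorted (descending): 564, 554, 538, 487, 276, 263, 263
The 2 values of 263 occupy positions 6–7 → average rank (6+7)/2 = 6.5.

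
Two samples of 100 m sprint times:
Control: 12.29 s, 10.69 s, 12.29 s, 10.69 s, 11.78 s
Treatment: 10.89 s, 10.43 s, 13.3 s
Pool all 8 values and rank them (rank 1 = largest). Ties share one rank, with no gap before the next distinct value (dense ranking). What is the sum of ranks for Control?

17

Sorted (descending): 13.3, 12.29, 12.29, 11.78, 10.89, 10.69, 10.69, 10.43
The 2 values of 12.29 share dense rank 2.
The 2 values of 10.69 share dense rank 5.
Remaining distinct values take the next consecutive integers.
Control values → pooled ranks: 12.29→2, 10.69→5, 12.29→2, 10.69→5, 11.78→3
Rank sum = 2 + 5 + 2 + 5 + 3 = 17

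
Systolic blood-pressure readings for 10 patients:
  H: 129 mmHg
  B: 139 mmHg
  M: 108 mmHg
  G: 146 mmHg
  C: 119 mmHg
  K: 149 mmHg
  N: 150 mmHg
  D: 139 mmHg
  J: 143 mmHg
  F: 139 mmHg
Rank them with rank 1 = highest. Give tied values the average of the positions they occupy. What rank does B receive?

6

Sorted (descending): 150, 149, 146, 143, 139, 139, 139, 129, 119, 108
The 3 values of 139 occupy positions 5–7 → average rank 6.
B has value 139 mmHg → rank 6.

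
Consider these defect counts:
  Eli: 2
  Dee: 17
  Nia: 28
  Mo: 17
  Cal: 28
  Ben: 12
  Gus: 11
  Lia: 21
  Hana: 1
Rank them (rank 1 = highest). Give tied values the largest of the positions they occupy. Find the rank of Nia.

2

Sorted (descending): 28, 28, 21, 17, 17, 12, 11, 2, 1
The 2 values of 28 occupy positions 1–2 → each gets rank 2.
The 2 values of 17 occupy positions 4–5 → each gets rank 5.
Nia has value 28 → rank 2.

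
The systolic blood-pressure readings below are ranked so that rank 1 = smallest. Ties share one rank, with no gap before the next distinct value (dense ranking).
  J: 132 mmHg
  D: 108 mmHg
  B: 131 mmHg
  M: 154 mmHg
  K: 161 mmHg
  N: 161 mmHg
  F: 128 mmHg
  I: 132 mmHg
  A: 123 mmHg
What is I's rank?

5

Sorted (ascending): 108, 123, 128, 131, 132, 132, 154, 161, 161
The 2 values of 132 share dense rank 5.
The 2 values of 161 share dense rank 7.
Remaining distinct values take the next consecutive integers.
I has value 132 mmHg → rank 5.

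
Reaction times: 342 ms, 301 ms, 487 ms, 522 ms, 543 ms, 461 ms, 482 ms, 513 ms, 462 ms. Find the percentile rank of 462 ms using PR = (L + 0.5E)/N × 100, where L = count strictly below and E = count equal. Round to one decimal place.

38.9

N = 9.
Strictly below 462: 3. Equal to 462: 1.
PR = (3 + 0.5·1)/9 × 100 = 38.9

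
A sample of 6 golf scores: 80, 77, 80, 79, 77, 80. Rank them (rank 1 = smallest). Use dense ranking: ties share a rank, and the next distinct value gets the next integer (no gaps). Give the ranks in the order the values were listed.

Sorted (ascending): 77, 77, 79, 80, 80, 80
The 2 values of 77 share dense rank 1.
The 3 values of 80 share dense rank 3.
Remaining distinct values take the next consecutive integers.

3, 1, 3, 2, 1, 3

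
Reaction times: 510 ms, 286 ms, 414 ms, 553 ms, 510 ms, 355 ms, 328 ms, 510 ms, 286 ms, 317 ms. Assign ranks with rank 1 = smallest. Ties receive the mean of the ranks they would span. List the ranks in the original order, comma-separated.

8, 1.5, 6, 10, 8, 5, 4, 8, 1.5, 3

Sorted (ascending): 286, 286, 317, 328, 355, 414, 510, 510, 510, 553
The 2 values of 286 occupy positions 1–2 → average rank (1+2)/2 = 1.5.
The 3 values of 510 occupy positions 7–9 → average rank 8.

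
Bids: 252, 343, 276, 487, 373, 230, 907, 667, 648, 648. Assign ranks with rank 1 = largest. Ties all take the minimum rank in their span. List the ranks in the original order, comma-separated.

Sorted (descending): 907, 667, 648, 648, 487, 373, 343, 276, 252, 230
The 2 values of 648 occupy positions 3–4 → each gets rank 3.

9, 7, 8, 5, 6, 10, 1, 2, 3, 3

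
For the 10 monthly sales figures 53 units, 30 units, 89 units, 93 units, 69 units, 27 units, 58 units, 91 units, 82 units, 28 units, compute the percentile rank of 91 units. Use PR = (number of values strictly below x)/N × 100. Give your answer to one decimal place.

N = 10.
Strictly below 91: 8. Equal to 91: 1.
PR = 8/10 × 100 = 80.0

80.0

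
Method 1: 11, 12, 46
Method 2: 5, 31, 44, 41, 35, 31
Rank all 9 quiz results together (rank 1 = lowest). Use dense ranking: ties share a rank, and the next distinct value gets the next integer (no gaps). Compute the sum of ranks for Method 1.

13

Sorted (ascending): 5, 11, 12, 31, 31, 35, 41, 44, 46
The 2 values of 31 share dense rank 4.
Remaining distinct values take the next consecutive integers.
Method 1 values → pooled ranks: 11→2, 12→3, 46→8
Rank sum = 2 + 3 + 8 = 13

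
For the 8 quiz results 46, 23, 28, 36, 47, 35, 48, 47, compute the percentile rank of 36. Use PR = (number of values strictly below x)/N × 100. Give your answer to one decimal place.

N = 8.
Strictly below 36: 3. Equal to 36: 1.
PR = 3/8 × 100 = 37.5

37.5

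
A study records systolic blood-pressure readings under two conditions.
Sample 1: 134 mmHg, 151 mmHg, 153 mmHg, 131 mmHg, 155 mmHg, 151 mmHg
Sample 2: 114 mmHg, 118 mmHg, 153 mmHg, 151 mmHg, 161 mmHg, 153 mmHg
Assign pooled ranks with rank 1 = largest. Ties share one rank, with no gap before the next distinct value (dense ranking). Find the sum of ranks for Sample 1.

24

Sorted (descending): 161, 155, 153, 153, 153, 151, 151, 151, 134, 131, 118, 114
The 3 values of 153 share dense rank 3.
The 3 values of 151 share dense rank 4.
Remaining distinct values take the next consecutive integers.
Sample 1 values → pooled ranks: 134→5, 151→4, 153→3, 131→6, 155→2, 151→4
Rank sum = 5 + 4 + 3 + 6 + 2 + 4 = 24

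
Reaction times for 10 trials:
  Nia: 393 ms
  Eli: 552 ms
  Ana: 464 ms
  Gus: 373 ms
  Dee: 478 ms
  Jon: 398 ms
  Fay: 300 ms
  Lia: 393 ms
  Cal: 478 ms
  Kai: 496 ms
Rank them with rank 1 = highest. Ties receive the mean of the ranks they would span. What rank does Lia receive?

7.5

Sorted (descending): 552, 496, 478, 478, 464, 398, 393, 393, 373, 300
The 2 values of 478 occupy positions 3–4 → average rank (3+4)/2 = 3.5.
The 2 values of 393 occupy positions 7–8 → average rank (7+8)/2 = 7.5.
Lia has value 393 ms → rank 7.5.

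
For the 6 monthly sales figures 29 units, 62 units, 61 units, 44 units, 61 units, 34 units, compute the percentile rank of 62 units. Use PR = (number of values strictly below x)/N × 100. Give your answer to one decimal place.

N = 6.
Strictly below 62: 5. Equal to 62: 1.
PR = 5/6 × 100 = 83.3

83.3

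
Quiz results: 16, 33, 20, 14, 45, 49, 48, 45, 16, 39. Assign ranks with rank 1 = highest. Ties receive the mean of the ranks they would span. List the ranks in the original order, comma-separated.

8.5, 6, 7, 10, 3.5, 1, 2, 3.5, 8.5, 5

Sorted (descending): 49, 48, 45, 45, 39, 33, 20, 16, 16, 14
The 2 values of 45 occupy positions 3–4 → average rank (3+4)/2 = 3.5.
The 2 values of 16 occupy positions 8–9 → average rank (8+9)/2 = 8.5.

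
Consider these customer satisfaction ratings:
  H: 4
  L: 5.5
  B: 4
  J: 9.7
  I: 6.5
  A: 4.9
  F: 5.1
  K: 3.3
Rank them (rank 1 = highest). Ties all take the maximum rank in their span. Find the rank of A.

5

Sorted (descending): 9.7, 6.5, 5.5, 5.1, 4.9, 4, 4, 3.3
The 2 values of 4 occupy positions 6–7 → each gets rank 7.
A has value 4.9 → rank 5.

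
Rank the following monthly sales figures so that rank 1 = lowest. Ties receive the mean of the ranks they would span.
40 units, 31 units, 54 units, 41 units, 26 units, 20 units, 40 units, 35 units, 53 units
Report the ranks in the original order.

5.5, 3, 9, 7, 2, 1, 5.5, 4, 8

Sorted (ascending): 20, 26, 31, 35, 40, 40, 41, 53, 54
The 2 values of 40 occupy positions 5–6 → average rank (5+6)/2 = 5.5.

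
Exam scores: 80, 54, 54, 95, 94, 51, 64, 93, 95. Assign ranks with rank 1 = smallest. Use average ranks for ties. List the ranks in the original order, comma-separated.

Sorted (ascending): 51, 54, 54, 64, 80, 93, 94, 95, 95
The 2 values of 54 occupy positions 2–3 → average rank (2+3)/2 = 2.5.
The 2 values of 95 occupy positions 8–9 → average rank (8+9)/2 = 8.5.

5, 2.5, 2.5, 8.5, 7, 1, 4, 6, 8.5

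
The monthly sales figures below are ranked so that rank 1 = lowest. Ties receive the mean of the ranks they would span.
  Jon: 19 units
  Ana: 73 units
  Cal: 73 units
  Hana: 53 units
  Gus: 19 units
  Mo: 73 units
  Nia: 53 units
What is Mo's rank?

Sorted (ascending): 19, 19, 53, 53, 73, 73, 73
The 2 values of 19 occupy positions 1–2 → average rank (1+2)/2 = 1.5.
The 2 values of 53 occupy positions 3–4 → average rank (3+4)/2 = 3.5.
The 3 values of 73 occupy positions 5–7 → average rank 6.
Mo has value 73 units → rank 6.

6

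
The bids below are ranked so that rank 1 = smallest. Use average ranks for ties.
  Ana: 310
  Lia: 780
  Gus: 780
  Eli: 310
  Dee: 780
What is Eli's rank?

Sorted (ascending): 310, 310, 780, 780, 780
The 2 values of 310 occupy positions 1–2 → average rank (1+2)/2 = 1.5.
The 3 values of 780 occupy positions 3–5 → average rank 4.
Eli has value 310 → rank 1.5.

1.5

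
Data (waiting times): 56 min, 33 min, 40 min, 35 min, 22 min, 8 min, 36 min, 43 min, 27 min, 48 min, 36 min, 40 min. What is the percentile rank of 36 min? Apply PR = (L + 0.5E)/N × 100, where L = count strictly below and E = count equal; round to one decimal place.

50.0

N = 12.
Strictly below 36: 5. Equal to 36: 2.
PR = (5 + 0.5·2)/12 × 100 = 50.0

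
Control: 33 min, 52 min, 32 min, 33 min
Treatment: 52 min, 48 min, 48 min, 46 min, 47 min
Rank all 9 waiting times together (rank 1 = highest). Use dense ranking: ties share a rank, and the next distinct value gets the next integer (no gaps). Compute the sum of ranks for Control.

17

Sorted (descending): 52, 52, 48, 48, 47, 46, 33, 33, 32
The 2 values of 52 share dense rank 1.
The 2 values of 48 share dense rank 2.
The 2 values of 33 share dense rank 5.
Remaining distinct values take the next consecutive integers.
Control values → pooled ranks: 33→5, 52→1, 32→6, 33→5
Rank sum = 5 + 1 + 6 + 5 = 17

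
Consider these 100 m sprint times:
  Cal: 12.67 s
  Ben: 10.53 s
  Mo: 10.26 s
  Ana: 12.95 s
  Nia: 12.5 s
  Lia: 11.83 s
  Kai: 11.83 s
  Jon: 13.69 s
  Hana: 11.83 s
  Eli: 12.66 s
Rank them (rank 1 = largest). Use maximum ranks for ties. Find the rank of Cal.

Sorted (descending): 13.69, 12.95, 12.67, 12.66, 12.5, 11.83, 11.83, 11.83, 10.53, 10.26
The 3 values of 11.83 occupy positions 6–8 → each gets rank 8.
Cal has value 12.67 s → rank 3.

3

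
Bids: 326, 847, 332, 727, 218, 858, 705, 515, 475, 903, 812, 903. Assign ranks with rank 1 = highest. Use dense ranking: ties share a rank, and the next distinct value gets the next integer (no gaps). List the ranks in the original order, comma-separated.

Sorted (descending): 903, 903, 858, 847, 812, 727, 705, 515, 475, 332, 326, 218
The 2 values of 903 share dense rank 1.
Remaining distinct values take the next consecutive integers.

10, 3, 9, 5, 11, 2, 6, 7, 8, 1, 4, 1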